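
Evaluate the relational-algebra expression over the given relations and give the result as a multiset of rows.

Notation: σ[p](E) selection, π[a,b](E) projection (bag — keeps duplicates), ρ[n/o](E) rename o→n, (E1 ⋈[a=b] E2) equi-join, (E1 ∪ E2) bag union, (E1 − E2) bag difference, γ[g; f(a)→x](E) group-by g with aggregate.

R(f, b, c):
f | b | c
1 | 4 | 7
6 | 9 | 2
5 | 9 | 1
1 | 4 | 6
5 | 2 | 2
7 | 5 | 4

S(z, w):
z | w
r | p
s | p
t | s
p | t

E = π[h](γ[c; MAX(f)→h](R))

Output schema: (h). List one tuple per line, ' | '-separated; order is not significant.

Row counts bottom-up:
  R → 6
  γ[c; MAX(f)→h](R) → 5
  π[h](γ[c; MAX(f)→h](R)) → 5

== RESULT ==
h
1
1
5
6
7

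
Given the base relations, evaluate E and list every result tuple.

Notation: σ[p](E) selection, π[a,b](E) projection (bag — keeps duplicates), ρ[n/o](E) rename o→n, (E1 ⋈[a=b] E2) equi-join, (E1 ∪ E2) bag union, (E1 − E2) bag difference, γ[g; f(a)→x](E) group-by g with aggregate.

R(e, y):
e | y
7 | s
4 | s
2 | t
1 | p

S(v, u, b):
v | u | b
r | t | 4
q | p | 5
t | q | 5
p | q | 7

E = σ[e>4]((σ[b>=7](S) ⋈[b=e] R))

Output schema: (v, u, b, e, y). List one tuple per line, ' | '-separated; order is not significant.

Subexpression sizes:
  S → 4
  σ[b>=7](S) → 1
  R → 4
  (σ[b>=7](S) ⋈[b=e] R) → 1
  σ[e>4]((σ[b>=7](S) ⋈[b=e] R)) → 1

== RESULT ==
v | u | b | e | y
p | q | 7 | 7 | s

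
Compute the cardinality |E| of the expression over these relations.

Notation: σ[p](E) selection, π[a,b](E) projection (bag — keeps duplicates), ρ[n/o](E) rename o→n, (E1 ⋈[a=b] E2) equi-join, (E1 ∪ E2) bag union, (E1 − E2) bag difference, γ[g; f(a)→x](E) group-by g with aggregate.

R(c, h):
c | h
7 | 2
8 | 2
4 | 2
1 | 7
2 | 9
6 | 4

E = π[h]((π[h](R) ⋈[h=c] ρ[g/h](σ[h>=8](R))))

Stepwise |·|:
  R → 6
  π[h](R) → 6
  R → 6
  σ[h>=8](R) → 1
  ρ[g/h](σ[h>=8](R)) → 1
  (π[h](R) ⋈[h=c] ρ[g/h](σ[h>=8](R))) → 3
  π[h]((π[h](R) ⋈[h=c] ρ[g/h](σ[h>=8](R)))) → 3

|E| = 3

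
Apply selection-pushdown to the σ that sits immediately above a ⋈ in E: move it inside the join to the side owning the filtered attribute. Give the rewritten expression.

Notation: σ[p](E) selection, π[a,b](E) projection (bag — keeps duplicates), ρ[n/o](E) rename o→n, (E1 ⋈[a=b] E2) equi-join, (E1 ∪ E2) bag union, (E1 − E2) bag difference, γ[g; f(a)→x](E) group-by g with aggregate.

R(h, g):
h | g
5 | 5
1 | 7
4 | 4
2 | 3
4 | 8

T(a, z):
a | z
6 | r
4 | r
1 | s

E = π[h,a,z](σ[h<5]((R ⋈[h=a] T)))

σ filters on h, owned by the left side.
E' = π[h,a,z]((σ[h<5](R) ⋈[h=a] T))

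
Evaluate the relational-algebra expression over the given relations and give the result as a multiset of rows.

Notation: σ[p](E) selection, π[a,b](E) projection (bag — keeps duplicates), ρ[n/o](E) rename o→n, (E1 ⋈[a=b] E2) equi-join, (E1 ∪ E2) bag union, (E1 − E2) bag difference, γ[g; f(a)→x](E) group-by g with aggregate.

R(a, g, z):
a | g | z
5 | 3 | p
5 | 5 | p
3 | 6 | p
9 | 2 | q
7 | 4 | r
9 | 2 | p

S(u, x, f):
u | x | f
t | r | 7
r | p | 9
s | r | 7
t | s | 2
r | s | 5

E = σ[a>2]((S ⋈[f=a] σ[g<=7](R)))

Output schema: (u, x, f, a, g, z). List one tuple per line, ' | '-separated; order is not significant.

Per-node cardinality:
  S → 5
  R → 6
  σ[g<=7](R) → 6
  (S ⋈[f=a] σ[g<=7](R)) → 6
  σ[a>2]((S ⋈[f=a] σ[g<=7](R))) → 6

== RESULT ==
u | x | f | a | g | z
r | p | 9 | 9 | 2 | p
r | p | 9 | 9 | 2 | q
r | s | 5 | 5 | 3 | p
r | s | 5 | 5 | 5 | p
s | r | 7 | 7 | 4 | r
t | r | 7 | 7 | 4 | r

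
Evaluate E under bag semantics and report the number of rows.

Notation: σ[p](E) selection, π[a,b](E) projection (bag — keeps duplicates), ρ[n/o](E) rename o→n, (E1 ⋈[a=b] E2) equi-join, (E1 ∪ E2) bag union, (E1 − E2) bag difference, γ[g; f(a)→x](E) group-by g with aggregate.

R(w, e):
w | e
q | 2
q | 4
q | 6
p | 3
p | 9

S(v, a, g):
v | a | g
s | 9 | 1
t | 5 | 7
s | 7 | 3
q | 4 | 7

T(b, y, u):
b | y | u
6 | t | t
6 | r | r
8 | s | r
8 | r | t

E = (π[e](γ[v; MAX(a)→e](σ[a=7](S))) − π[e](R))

Stepwise |·|:
  S → 4
  σ[a=7](S) → 1
  γ[v; MAX(a)→e](σ[a=7](S)) → 1
  π[e](γ[v; MAX(a)→e](σ[a=7](S))) → 1
  R → 5
  π[e](R) → 5
  (π[e](γ[v; MAX(a)→e](σ[a=7](S))) − π[e](R)) → 1

|E| = 1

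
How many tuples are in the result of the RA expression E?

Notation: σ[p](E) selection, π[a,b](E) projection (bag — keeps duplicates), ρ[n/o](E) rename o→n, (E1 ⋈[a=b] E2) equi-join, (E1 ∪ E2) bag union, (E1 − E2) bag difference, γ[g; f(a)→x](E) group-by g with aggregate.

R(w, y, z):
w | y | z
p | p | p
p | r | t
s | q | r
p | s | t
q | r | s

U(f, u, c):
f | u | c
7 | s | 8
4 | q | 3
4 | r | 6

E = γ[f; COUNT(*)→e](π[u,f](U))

Stepwise |·|:
  U → 3
  π[u,f](U) → 3
  γ[f; COUNT(*)→e](π[u,f](U)) → 2

|E| = 2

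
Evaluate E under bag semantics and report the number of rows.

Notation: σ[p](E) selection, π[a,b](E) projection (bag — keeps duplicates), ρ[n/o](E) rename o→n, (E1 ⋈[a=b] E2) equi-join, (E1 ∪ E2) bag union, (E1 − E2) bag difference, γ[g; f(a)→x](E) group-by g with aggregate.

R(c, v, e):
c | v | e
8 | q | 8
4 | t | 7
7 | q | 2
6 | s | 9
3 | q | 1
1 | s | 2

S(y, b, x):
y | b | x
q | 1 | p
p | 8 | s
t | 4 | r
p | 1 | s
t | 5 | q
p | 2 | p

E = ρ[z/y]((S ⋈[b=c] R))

Stepwise |·|:
  S → 6
  R → 6
  (S ⋈[b=c] R) → 4
  ρ[z/y]((S ⋈[b=c] R)) → 4

|E| = 4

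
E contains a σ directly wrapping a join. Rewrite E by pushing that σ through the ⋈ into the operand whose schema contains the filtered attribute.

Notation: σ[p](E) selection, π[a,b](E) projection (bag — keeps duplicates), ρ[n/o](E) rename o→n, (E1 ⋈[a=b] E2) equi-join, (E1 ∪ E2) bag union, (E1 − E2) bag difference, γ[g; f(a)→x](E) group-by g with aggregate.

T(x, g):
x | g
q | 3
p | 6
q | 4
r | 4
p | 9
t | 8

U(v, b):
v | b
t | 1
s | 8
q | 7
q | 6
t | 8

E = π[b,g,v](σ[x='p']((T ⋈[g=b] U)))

σ filters on x, owned by the left side.
E' = π[b,g,v]((σ[x='p'](T) ⋈[g=b] U))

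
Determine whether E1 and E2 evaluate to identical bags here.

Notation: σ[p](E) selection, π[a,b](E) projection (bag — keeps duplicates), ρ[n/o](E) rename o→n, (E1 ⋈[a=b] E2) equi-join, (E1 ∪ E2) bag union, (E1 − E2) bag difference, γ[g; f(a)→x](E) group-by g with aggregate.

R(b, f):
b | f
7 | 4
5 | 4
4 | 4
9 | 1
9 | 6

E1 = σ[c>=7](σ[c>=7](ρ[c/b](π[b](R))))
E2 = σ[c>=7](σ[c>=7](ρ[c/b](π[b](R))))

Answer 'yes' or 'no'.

E1 stepwise |·|:
  R → 5
  π[b](R) → 5
  ρ[c/b](π[b](R)) → 5
  σ[c>=7](ρ[c/b](π[b](R))) → 3
  σ[c>=7](σ[c>=7](ρ[c/b](π[b](R)))) → 3
E2 stepwise |·|:
  R → 5
  π[b](R) → 5
  ρ[c/b](π[b](R)) → 5
  σ[c>=7](ρ[c/b](π[b](R))) → 3
  σ[c>=7](σ[c>=7](ρ[c/b](π[b](R)))) → 3

E1 and E2 produce the same multiset:
c
7
9
9

yes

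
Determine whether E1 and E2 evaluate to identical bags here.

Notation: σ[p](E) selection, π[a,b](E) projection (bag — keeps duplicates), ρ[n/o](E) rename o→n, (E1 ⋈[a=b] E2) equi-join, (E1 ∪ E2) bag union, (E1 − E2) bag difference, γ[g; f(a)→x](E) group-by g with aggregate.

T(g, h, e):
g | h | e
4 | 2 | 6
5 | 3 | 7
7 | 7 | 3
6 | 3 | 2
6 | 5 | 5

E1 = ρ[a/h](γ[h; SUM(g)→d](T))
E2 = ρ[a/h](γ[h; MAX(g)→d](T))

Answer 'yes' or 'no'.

E1 per-node cardinality:
  T → 5
  γ[h; SUM(g)→d](T) → 4
  ρ[a/h](γ[h; SUM(g)→d](T)) → 4
E2 per-node cardinality:
  T → 5
  γ[h; MAX(g)→d](T) → 4
  ρ[a/h](γ[h; MAX(g)→d](T)) → 4

E1 result:
a | d
2 | 4
3 | 11
5 | 6
7 | 7
E2 result:
a | d
2 | 4
3 | 6
5 | 6
7 | 7
Witness: (3, 6) appears 0× in E1 but 1× in E2.

no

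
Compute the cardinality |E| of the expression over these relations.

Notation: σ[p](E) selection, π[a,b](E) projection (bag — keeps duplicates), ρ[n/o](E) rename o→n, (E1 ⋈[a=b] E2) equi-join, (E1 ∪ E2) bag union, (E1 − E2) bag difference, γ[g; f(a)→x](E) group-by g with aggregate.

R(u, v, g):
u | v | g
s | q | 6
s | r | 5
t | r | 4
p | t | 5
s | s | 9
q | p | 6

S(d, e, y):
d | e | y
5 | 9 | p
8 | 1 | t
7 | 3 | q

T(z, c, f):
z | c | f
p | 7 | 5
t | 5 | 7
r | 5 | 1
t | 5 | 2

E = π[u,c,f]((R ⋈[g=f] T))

Stepwise |·|:
  R → 6
  T → 4
  (R ⋈[g=f] T) → 2
  π[u,c,f]((R ⋈[g=f] T)) → 2

|E| = 2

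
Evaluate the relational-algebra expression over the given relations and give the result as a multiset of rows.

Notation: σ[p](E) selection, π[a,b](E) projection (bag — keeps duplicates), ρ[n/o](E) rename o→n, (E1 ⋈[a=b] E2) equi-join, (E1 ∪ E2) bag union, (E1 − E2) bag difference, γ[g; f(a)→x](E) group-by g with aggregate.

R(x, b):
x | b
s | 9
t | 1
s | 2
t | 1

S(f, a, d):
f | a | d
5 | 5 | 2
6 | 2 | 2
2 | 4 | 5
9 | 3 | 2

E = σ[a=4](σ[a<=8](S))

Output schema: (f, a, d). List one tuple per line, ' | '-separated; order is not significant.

Stepwise |·|:
  S → 4
  σ[a<=8](S) → 4
  σ[a=4](σ[a<=8](S)) → 1

== RESULT ==
f | a | d
2 | 4 | 5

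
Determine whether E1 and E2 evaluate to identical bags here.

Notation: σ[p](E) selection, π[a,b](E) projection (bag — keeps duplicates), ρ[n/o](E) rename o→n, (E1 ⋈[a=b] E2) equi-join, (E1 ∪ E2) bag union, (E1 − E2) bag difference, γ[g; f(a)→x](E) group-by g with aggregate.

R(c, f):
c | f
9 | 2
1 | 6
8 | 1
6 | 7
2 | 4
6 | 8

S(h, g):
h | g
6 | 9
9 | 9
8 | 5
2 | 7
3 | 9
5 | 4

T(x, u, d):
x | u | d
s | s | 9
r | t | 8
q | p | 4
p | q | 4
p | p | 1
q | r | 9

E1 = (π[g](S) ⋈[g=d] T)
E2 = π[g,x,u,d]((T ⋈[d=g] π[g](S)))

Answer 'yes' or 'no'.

E1 subexpression sizes:
  S → 6
  π[g](S) → 6
  T → 6
  (π[g](S) ⋈[g=d] T) → 8
E2 subexpression sizes:
  T → 6
  S → 6
  π[g](S) → 6
  (T ⋈[d=g] π[g](S)) → 8
  π[g,x,u,d]((T ⋈[d=g] π[g](S))) → 8

E1 and E2 produce the same multiset:
g | x | u | d
4 | p | q | 4
4 | q | p | 4
9 | q | r | 9
9 | q | r | 9
9 | q | r | 9
9 | s | s | 9
9 | s | s | 9
9 | s | s | 9

yes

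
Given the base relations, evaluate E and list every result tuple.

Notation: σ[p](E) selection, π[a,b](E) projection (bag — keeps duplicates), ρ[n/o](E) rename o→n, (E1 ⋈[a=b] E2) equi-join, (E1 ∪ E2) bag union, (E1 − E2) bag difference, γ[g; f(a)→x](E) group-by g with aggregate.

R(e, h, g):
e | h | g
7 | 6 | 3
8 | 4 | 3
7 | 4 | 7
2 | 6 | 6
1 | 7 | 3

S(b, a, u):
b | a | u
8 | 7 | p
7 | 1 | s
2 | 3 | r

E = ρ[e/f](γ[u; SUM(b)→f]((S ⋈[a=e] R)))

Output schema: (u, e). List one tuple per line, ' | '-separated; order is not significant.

Stepwise |·|:
  S → 3
  R → 5
  (S ⋈[a=e] R) → 3
  γ[u; SUM(b)→f]((S ⋈[a=e] R)) → 2
  ρ[e/f](γ[u; SUM(b)→f]((S ⋈[a=e] R))) → 2

== RESULT ==
u | e
p | 16
s | 7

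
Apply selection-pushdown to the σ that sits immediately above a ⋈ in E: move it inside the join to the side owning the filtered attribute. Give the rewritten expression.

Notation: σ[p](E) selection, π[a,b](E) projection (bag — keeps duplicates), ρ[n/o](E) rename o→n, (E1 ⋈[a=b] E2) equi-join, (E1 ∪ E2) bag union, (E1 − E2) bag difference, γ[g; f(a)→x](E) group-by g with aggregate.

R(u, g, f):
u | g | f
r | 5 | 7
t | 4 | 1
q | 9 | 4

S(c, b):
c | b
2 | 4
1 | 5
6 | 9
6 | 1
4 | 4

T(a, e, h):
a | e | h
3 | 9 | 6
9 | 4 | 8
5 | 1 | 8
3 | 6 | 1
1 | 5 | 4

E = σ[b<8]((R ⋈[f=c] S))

σ filters on b, owned by the right side.
E' = (R ⋈[f=c] σ[b<8](S))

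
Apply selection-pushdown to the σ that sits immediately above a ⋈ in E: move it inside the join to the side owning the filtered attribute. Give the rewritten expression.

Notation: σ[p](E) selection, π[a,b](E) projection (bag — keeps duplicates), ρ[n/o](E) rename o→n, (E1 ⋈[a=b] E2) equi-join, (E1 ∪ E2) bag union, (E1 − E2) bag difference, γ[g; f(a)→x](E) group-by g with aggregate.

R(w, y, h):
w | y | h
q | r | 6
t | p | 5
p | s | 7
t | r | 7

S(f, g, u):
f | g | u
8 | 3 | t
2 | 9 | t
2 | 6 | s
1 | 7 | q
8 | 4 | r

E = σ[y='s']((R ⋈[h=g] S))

σ filters on y, owned by the left side.
E' = (σ[y='s'](R) ⋈[h=g] S)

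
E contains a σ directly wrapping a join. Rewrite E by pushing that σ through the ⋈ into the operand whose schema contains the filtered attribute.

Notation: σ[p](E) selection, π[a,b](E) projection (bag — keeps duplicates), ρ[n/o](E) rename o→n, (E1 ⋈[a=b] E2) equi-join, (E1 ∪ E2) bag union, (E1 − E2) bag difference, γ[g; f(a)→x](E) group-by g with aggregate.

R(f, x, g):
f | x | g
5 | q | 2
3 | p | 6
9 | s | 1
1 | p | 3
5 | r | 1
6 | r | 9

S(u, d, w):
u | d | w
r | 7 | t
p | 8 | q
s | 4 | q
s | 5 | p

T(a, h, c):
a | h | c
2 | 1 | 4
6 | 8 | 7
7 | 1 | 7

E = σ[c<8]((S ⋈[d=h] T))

σ filters on c, owned by the right side.
E' = (S ⋈[d=h] σ[c<8](T))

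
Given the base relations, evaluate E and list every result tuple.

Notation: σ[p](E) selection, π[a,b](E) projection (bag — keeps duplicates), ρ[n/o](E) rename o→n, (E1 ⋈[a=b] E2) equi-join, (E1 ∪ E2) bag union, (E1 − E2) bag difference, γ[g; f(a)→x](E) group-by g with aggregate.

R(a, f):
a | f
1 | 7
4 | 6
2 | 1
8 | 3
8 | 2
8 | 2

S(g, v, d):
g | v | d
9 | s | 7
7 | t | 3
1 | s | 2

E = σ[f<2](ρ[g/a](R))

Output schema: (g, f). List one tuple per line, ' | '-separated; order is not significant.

Per-node cardinality:
  R → 6
  ρ[g/a](R) → 6
  σ[f<2](ρ[g/a](R)) → 1

== RESULT ==
g | f
2 | 1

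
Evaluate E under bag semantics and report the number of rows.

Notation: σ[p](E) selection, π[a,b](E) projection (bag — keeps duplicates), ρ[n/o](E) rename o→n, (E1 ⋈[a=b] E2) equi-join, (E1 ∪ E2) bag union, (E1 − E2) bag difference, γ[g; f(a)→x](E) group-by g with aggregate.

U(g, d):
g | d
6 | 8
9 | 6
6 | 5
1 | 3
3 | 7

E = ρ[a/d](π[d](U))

Per-node cardinality:
  U → 5
  π[d](U) → 5
  ρ[a/d](π[d](U)) → 5

|E| = 5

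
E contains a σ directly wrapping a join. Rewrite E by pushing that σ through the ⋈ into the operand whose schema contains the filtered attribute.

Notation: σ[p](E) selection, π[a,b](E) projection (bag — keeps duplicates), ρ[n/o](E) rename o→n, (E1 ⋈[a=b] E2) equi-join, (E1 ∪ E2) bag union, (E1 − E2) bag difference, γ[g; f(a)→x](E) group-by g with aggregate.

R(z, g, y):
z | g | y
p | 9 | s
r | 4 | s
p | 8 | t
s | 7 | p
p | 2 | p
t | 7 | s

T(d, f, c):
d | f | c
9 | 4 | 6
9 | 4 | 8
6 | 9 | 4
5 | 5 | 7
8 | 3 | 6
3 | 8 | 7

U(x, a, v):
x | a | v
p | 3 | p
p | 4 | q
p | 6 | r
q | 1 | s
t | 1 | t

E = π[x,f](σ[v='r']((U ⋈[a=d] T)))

σ filters on v, owned by the left side.
E' = π[x,f]((σ[v='r'](U) ⋈[a=d] T))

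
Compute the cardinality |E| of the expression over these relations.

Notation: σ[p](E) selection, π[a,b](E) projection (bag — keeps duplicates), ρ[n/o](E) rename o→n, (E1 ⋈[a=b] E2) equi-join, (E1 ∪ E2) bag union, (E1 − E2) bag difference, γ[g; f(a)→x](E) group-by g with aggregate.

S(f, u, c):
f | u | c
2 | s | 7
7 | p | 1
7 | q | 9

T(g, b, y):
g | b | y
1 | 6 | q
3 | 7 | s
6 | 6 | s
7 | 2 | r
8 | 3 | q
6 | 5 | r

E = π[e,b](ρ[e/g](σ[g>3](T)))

Row counts bottom-up:
  T → 6
  σ[g>3](T) → 4
  ρ[e/g](σ[g>3](T)) → 4
  π[e,b](ρ[e/g](σ[g>3](T))) → 4

|E| = 4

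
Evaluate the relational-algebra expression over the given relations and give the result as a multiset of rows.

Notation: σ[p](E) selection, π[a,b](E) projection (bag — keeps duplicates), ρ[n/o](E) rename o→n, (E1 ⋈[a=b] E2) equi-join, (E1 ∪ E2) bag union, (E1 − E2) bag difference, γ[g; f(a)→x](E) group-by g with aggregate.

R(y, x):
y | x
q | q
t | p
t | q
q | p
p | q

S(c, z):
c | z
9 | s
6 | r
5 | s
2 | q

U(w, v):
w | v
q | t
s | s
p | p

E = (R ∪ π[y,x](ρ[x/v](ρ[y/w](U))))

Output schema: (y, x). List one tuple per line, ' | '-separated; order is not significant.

Subexpression sizes:
  R → 5
  U → 3
  ρ[y/w](U) → 3
  ρ[x/v](ρ[y/w](U)) → 3
  π[y,x](ρ[x/v](ρ[y/w](U))) → 3
  (R ∪ π[y,x](ρ[x/v](ρ[y/w](U)))) → 8

== RESULT ==
y | x
p | p
p | q
q | p
q | q
q | t
s | s
t | p
t | q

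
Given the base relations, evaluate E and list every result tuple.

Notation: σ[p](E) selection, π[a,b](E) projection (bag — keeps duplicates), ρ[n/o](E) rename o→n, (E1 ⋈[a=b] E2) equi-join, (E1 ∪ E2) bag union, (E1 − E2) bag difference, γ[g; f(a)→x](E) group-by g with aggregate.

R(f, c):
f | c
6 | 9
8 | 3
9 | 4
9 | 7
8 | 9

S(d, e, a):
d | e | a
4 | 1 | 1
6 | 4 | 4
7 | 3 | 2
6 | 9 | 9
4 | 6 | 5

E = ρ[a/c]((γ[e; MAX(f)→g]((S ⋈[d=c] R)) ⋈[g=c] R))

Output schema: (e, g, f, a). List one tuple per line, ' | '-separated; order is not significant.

Subexpression sizes:
  S → 5
  R → 5
  (S ⋈[d=c] R) → 3
  γ[e; MAX(f)→g]((S ⋈[d=c] R)) → 3
  R → 5
  (γ[e; MAX(f)→g]((S ⋈[d=c] R)) ⋈[g=c] R) → 6
  ρ[a/c]((γ[e; MAX(f)→g]((S ⋈[d=c] R)) ⋈[g=c] R)) → 6

== RESULT ==
e | g | f | a
1 | 9 | 6 | 9
1 | 9 | 8 | 9
3 | 9 | 6 | 9
3 | 9 | 8 | 9
6 | 9 | 6 | 9
6 | 9 | 8 | 9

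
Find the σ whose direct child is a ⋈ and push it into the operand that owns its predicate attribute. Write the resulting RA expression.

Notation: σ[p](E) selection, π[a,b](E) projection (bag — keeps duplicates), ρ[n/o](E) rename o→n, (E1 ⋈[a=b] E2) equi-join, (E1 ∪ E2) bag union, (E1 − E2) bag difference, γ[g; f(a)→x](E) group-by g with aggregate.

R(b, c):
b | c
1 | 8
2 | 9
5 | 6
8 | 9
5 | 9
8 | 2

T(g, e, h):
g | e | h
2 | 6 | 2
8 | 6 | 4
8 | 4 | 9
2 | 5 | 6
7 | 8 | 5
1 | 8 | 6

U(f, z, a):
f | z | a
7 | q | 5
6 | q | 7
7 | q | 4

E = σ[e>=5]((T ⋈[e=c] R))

σ filters on e, owned by the left side.
E' = (σ[e>=5](T) ⋈[e=c] R)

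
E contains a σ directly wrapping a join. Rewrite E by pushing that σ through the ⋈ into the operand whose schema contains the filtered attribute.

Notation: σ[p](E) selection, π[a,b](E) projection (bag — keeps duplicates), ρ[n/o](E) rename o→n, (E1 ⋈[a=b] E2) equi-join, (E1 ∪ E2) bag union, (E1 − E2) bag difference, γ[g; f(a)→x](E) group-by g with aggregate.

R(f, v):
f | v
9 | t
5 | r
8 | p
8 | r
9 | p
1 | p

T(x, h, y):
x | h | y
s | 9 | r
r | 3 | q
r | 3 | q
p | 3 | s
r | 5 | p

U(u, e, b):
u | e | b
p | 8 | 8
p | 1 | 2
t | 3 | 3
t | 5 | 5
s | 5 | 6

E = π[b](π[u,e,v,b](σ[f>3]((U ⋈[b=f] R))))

σ filters on f, owned by the right side.
E' = π[b](π[u,e,v,b]((U ⋈[b=f] σ[f>3](R))))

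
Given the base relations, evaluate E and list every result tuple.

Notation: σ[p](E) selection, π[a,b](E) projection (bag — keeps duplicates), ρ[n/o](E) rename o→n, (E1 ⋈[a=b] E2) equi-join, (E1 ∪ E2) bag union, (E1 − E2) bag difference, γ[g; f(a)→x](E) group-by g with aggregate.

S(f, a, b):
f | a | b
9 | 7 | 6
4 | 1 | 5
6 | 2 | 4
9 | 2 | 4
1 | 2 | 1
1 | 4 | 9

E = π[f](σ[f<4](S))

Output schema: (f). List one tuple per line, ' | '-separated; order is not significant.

Stepwise |·|:
  S → 6
  σ[f<4](S) → 2
  π[f](σ[f<4](S)) → 2

== RESULT ==
f
1
1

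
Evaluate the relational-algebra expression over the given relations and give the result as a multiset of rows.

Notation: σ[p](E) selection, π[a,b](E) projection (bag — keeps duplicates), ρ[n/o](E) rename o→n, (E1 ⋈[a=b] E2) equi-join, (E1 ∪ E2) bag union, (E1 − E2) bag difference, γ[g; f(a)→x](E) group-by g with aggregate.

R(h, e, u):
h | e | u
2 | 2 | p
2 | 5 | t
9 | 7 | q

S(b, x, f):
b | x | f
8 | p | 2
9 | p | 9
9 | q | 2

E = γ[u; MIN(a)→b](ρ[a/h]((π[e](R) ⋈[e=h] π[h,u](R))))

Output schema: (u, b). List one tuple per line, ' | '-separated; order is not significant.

Per-node cardinality:
  R → 3
  π[e](R) → 3
  R → 3
  π[h,u](R) → 3
  (π[e](R) ⋈[e=h] π[h,u](R)) → 2
  ρ[a/h]((π[e](R) ⋈[e=h] π[h,u](R))) → 2
  γ[u; MIN(a)→b](ρ[a/h]((π[e](R) ⋈[e=h] π[h,u](R)))) → 2

== RESULT ==
u | b
p | 2
t | 2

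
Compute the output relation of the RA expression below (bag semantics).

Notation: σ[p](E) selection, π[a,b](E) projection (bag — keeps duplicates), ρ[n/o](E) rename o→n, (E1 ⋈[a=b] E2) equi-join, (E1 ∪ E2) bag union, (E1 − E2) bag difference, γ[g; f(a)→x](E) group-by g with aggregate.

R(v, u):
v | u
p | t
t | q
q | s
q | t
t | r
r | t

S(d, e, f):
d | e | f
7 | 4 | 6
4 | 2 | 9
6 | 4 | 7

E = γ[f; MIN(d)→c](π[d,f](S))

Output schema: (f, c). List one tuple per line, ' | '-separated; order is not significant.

Subexpression sizes:
  S → 3
  π[d,f](S) → 3
  γ[f; MIN(d)→c](π[d,f](S)) → 3

== RESULT ==
f | c
6 | 7
7 | 6
9 | 4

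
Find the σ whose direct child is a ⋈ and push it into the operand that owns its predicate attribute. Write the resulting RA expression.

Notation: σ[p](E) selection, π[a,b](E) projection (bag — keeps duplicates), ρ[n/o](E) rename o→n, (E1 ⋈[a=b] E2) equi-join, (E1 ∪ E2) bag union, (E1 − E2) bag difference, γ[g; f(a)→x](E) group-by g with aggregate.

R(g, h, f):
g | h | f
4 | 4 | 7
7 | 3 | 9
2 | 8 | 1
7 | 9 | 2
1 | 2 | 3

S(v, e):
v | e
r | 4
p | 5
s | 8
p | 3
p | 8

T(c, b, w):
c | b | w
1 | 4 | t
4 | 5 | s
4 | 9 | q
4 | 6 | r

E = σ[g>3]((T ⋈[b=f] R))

σ filters on g, owned by the right side.
E' = (T ⋈[b=f] σ[g>3](R))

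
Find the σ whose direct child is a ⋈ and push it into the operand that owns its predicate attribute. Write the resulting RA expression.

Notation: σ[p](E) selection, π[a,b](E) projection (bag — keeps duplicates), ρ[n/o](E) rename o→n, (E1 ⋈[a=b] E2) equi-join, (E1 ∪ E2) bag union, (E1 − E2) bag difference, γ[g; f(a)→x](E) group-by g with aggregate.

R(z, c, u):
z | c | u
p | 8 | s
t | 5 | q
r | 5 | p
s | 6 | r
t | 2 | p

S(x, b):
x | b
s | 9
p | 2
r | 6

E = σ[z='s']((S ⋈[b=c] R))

σ filters on z, owned by the right side.
E' = (S ⋈[b=c] σ[z='s'](R))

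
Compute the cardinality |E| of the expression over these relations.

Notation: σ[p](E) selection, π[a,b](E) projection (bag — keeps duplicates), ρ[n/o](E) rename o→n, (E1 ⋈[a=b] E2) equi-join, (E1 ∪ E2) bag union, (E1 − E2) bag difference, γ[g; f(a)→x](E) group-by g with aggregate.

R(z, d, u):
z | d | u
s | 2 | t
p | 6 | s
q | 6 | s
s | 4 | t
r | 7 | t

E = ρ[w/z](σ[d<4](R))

Stepwise |·|:
  R → 5
  σ[d<4](R) → 1
  ρ[w/z](σ[d<4](R)) → 1

|E| = 1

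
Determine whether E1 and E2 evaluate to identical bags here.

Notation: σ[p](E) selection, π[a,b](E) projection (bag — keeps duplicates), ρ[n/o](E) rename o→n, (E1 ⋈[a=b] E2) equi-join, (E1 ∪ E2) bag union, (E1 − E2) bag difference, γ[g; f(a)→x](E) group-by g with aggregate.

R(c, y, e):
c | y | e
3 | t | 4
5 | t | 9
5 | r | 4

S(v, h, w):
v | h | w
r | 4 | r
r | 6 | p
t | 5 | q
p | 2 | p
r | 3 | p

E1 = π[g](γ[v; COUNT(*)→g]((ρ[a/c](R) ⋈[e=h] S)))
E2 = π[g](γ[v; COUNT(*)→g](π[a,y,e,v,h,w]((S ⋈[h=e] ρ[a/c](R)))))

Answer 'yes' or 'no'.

E1 subexpression sizes:
  R → 3
  ρ[a/c](R) → 3
  S → 5
  (ρ[a/c](R) ⋈[e=h] S) → 2
  γ[v; COUNT(*)→g]((ρ[a/c](R) ⋈[e=h] S)) → 1
  π[g](γ[v; COUNT(*)→g]((ρ[a/c](R) ⋈[e=h] S))) → 1
E2 subexpression sizes:
  S → 5
  R → 3
  ρ[a/c](R) → 3
  (S ⋈[h=e] ρ[a/c](R)) → 2
  π[a,y,e,v,h,w]((S ⋈[h=e] ρ[a/c](R))) → 2
  γ[v; COUNT(*)→g](π[a,y,e,v,h,w]((S ⋈[h=e] ρ[a/c](R)))) → 1
  π[g](γ[v; COUNT(*)→g](π[a,y,e,v,h,w]((S ⋈[h=e] ρ[a/c](R))))) → 1

E1 and E2 produce the same multiset:
g
2

yes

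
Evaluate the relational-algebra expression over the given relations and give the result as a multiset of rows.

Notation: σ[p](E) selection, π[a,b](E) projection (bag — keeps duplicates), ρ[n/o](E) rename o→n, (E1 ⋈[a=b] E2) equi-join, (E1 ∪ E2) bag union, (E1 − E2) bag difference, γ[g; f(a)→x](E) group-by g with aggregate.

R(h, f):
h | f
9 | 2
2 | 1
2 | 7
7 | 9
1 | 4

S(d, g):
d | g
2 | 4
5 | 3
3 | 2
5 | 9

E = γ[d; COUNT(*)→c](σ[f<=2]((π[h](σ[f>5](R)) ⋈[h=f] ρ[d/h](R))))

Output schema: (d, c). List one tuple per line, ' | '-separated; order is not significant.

Per-node cardinality:
  R → 5
  σ[f>5](R) → 2
  π[h](σ[f>5](R)) → 2
  R → 5
  ρ[d/h](R) → 5
  (π[h](σ[f>5](R)) ⋈[h=f] ρ[d/h](R)) → 2
  σ[f<=2]((π[h](σ[f>5](R)) ⋈[h=f] ρ[d/h](R))) → 1
  γ[d; COUNT(*)→c](σ[f<=2]((π[h](σ[f>5](R)) ⋈[h=f] ρ[d/h](R)))) → 1

== RESULT ==
d | c
9 | 1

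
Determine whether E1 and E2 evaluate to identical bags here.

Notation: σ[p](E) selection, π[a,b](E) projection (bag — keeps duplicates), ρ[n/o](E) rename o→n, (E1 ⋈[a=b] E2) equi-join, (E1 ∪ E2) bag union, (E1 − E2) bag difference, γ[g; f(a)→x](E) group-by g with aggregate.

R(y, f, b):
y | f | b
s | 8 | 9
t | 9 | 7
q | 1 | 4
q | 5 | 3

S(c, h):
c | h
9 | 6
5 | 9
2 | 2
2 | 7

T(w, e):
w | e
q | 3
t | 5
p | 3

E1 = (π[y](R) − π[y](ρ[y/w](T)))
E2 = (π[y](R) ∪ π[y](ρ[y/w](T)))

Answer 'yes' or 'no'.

E1 per-node cardinality:
  R → 4
  π[y](R) → 4
  T → 3
  ρ[y/w](T) → 3
  π[y](ρ[y/w](T)) → 3
  (π[y](R) − π[y](ρ[y/w](T))) → 2
E2 per-node cardinality:
  R → 4
  π[y](R) → 4
  T → 3
  ρ[y/w](T) → 3
  π[y](ρ[y/w](T)) → 3
  (π[y](R) ∪ π[y](ρ[y/w](T))) → 7

E1 result:
y
q
s
E2 result:
y
p
q
q
q
s
t
t
Witness: ('t',) appears 0× in E1 but 2× in E2.

no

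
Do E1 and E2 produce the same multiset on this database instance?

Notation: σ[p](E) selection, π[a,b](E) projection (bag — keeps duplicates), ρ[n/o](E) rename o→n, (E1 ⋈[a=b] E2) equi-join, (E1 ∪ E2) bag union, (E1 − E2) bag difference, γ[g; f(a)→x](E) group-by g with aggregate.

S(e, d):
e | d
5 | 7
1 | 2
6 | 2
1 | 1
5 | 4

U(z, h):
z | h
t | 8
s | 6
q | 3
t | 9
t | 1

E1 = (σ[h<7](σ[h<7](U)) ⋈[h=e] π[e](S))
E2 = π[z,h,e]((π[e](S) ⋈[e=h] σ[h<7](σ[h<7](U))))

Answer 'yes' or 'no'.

E1 per-node cardinality:
  U → 5
  σ[h<7](U) → 3
  σ[h<7](σ[h<7](U)) → 3
  S → 5
  π[e](S) → 5
  (σ[h<7](σ[h<7](U)) ⋈[h=e] π[e](S)) → 3
E2 per-node cardinality:
  S → 5
  π[e](S) → 5
  U → 5
  σ[h<7](U) → 3
  σ[h<7](σ[h<7](U)) → 3
  (π[e](S) ⋈[e=h] σ[h<7](σ[h<7](U))) → 3
  π[z,h,e]((π[e](S) ⋈[e=h] σ[h<7](σ[h<7](U)))) → 3

E1 and E2 produce the same multiset:
z | h | e
s | 6 | 6
t | 1 | 1
t | 1 | 1

yes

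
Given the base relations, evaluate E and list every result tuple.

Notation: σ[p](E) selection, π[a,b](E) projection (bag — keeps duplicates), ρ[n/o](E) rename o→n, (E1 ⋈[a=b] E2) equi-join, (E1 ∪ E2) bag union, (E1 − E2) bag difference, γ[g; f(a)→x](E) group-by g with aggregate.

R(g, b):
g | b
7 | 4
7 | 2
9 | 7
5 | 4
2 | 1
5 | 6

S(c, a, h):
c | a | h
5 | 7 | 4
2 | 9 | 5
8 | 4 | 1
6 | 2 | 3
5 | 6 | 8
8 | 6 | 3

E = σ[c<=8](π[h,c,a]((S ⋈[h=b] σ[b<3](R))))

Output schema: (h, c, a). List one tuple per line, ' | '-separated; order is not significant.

Row counts bottom-up:
  S → 6
  R → 6
  σ[b<3](R) → 2
  (S ⋈[h=b] σ[b<3](R)) → 1
  π[h,c,a]((S ⋈[h=b] σ[b<3](R))) → 1
  σ[c<=8](π[h,c,a]((S ⋈[h=b] σ[b<3](R)))) → 1

== RESULT ==
h | c | a
1 | 8 | 4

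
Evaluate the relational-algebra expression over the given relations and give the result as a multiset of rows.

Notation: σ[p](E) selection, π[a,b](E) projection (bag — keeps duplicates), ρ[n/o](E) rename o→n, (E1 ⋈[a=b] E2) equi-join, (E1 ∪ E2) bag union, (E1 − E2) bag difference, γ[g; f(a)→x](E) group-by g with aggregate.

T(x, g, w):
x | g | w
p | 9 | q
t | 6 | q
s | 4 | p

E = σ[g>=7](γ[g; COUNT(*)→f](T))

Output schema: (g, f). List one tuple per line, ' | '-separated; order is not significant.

Stepwise |·|:
  T → 3
  γ[g; COUNT(*)→f](T) → 3
  σ[g>=7](γ[g; COUNT(*)→f](T)) → 1

== RESULT ==
g | f
9 | 1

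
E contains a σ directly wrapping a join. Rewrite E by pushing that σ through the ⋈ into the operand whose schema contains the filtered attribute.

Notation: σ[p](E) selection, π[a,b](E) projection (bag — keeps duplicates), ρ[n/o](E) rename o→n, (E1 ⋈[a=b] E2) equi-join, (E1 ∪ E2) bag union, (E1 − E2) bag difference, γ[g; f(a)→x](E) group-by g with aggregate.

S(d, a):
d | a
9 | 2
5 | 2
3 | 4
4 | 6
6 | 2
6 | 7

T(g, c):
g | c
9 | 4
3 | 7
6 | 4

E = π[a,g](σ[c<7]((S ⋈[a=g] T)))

σ filters on c, owned by the right side.
E' = π[a,g]((S ⋈[a=g] σ[c<7](T)))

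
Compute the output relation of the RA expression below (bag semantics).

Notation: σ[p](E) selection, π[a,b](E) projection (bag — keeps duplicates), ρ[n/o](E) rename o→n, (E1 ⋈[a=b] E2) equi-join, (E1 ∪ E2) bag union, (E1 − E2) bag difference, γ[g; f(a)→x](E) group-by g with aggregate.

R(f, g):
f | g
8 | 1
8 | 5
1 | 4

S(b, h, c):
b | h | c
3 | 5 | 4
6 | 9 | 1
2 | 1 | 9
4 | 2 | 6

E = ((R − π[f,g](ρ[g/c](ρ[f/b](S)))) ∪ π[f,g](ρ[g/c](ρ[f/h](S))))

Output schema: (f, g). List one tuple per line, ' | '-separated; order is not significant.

Stepwise |·|:
  R → 3
  S → 4
  ρ[f/b](S) → 4
  ρ[g/c](ρ[f/b](S)) → 4
  π[f,g](ρ[g/c](ρ[f/b](S))) → 4
  (R − π[f,g](ρ[g/c](ρ[f/b](S)))) → 3
  S → 4
  ρ[f/h](S) → 4
  ρ[g/c](ρ[f/h](S)) → 4
  π[f,g](ρ[g/c](ρ[f/h](S))) → 4
  ((R − π[f,g](ρ[g/c](ρ[f/b](S)))) ∪ π[f,g](ρ[g/c](ρ[f/h](S)))) → 7

== RESULT ==
f | g
1 | 4
1 | 9
2 | 6
5 | 4
8 | 1
8 | 5
9 | 1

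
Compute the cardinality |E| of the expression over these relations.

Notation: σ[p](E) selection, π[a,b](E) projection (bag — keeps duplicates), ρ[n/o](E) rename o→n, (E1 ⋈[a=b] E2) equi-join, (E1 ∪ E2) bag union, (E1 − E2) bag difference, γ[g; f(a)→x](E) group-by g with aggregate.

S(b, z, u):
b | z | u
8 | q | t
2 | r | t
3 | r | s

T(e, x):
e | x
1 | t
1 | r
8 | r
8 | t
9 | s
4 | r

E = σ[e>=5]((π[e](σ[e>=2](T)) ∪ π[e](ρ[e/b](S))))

Row counts bottom-up:
  T → 6
  σ[e>=2](T) → 4
  π[e](σ[e>=2](T)) → 4
  S → 3
  ρ[e/b](S) → 3
  π[e](ρ[e/b](S)) → 3
  (π[e](σ[e>=2](T)) ∪ π[e](ρ[e/b](S))) → 7
  σ[e>=5]((π[e](σ[e>=2](T)) ∪ π[e](ρ[e/b](S)))) → 4

|E| = 4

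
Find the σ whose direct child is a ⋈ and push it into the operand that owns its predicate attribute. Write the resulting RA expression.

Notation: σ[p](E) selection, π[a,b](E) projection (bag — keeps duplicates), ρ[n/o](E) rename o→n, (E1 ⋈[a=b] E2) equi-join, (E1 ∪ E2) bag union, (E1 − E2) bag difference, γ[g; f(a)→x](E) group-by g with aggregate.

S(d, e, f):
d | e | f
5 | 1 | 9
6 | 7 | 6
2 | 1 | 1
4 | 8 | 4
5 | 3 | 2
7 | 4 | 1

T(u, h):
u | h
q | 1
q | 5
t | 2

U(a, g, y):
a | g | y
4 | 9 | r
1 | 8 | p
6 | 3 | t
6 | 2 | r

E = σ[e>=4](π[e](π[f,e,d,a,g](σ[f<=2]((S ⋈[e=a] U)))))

σ filters on f, owned by the left side.
E' = σ[e>=4](π[e](π[f,e,d,a,g]((σ[f<=2](S) ⋈[e=a] U))))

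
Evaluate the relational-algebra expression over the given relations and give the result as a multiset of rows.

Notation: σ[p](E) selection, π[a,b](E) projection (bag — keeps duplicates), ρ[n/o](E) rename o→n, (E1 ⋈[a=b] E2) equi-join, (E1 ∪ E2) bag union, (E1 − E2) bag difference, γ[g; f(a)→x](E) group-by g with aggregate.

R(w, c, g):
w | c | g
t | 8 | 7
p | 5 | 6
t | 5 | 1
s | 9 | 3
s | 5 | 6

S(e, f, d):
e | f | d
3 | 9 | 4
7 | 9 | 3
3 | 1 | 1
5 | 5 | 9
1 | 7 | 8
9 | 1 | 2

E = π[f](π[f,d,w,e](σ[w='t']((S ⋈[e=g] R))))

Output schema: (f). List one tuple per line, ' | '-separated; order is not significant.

Row counts bottom-up:
  S → 6
  R → 5
  (S ⋈[e=g] R) → 4
  σ[w='t']((S ⋈[e=g] R)) → 2
  π[f,d,w,e](σ[w='t']((S ⋈[e=g] R))) → 2
  π[f](π[f,d,w,e](σ[w='t']((S ⋈[e=g] R)))) → 2

== RESULT ==
f
7
9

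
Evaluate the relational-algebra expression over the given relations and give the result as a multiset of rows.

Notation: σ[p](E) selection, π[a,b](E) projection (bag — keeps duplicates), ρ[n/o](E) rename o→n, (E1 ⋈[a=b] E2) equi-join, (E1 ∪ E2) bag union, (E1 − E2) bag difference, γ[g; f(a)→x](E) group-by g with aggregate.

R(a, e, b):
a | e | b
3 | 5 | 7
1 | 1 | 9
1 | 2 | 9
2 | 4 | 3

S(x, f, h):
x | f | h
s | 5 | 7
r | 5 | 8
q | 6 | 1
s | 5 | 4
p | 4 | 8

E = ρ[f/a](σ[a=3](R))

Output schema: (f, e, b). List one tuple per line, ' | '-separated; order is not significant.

Subexpression sizes:
  R → 4
  σ[a=3](R) → 1
  ρ[f/a](σ[a=3](R)) → 1

== RESULT ==
f | e | b
3 | 5 | 7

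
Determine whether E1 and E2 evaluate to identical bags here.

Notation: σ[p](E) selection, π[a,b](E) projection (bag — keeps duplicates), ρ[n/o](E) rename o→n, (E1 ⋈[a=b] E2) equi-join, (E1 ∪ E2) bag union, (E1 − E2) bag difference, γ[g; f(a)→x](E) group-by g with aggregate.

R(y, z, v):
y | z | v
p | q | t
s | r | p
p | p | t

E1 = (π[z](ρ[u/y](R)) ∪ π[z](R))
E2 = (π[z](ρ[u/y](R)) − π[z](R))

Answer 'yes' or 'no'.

E1 stepwise |·|:
  R → 3
  ρ[u/y](R) → 3
  π[z](ρ[u/y](R)) → 3
  R → 3
  π[z](R) → 3
  (π[z](ρ[u/y](R)) ∪ π[z](R)) → 6
E2 stepwise |·|:
  R → 3
  ρ[u/y](R) → 3
  π[z](ρ[u/y](R)) → 3
  R → 3
  π[z](R) → 3
  (π[z](ρ[u/y](R)) − π[z](R)) → 0

E1 result:
z
p
p
q
q
r
r
E2 result:
z
(0 rows)
Witness: ('p',) appears 2× in E1 but 0× in E2.

no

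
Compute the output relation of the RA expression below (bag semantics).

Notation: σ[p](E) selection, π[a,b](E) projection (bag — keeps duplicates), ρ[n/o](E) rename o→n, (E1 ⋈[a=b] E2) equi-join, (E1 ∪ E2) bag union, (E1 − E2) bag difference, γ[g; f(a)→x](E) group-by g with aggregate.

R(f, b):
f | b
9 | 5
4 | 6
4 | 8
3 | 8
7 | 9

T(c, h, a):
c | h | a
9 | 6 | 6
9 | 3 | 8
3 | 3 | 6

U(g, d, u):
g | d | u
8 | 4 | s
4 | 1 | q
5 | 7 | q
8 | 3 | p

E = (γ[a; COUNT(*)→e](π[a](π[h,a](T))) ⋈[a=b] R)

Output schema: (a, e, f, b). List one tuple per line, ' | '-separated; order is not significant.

Subexpression sizes:
  T → 3
  π[h,a](T) → 3
  π[a](π[h,a](T)) → 3
  γ[a; COUNT(*)→e](π[a](π[h,a](T))) → 2
  R → 5
  (γ[a; COUNT(*)→e](π[a](π[h,a](T))) ⋈[a=b] R) → 3

== RESULT ==
a | e | f | b
6 | 2 | 4 | 6
8 | 1 | 3 | 8
8 | 1 | 4 | 8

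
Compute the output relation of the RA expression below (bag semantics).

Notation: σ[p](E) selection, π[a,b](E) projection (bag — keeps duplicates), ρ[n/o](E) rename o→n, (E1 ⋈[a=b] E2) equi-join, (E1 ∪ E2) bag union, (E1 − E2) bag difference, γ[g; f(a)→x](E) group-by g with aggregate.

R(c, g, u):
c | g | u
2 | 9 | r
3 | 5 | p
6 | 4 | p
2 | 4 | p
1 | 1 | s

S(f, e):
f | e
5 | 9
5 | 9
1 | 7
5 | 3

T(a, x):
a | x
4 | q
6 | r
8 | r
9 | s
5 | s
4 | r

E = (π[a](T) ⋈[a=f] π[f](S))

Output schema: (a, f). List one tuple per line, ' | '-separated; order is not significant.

Stepwise |·|:
  T → 6
  π[a](T) → 6
  S → 4
  π[f](S) → 4
  (π[a](T) ⋈[a=f] π[f](S)) → 3

== RESULT ==
a | f
5 | 5
5 | 5
5 | 5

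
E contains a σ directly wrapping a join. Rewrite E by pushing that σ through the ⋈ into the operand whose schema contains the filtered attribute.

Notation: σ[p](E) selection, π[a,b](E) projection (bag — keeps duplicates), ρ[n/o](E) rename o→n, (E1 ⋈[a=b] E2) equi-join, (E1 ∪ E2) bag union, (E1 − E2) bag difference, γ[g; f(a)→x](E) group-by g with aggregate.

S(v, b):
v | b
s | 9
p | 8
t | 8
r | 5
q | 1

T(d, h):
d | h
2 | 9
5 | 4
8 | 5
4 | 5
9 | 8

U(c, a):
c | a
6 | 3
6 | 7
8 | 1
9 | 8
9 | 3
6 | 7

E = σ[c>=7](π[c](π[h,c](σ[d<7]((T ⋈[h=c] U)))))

σ filters on d, owned by the left side.
E' = σ[c>=7](π[c](π[h,c]((σ[d<7](T) ⋈[h=c] U))))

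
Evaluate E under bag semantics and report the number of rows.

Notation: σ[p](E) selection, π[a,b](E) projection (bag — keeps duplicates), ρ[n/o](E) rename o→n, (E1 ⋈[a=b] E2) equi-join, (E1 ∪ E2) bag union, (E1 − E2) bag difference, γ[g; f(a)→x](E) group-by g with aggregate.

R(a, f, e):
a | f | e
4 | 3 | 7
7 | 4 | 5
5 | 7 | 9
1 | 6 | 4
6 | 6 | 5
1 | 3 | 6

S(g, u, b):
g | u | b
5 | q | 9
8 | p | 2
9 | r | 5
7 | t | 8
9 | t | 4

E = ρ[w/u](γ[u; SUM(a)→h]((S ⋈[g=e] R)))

Subexpression sizes:
  S → 5
  R → 6
  (S ⋈[g=e] R) → 5
  γ[u; SUM(a)→h]((S ⋈[g=e] R)) → 3
  ρ[w/u](γ[u; SUM(a)→h]((S ⋈[g=e] R))) → 3

|E| = 3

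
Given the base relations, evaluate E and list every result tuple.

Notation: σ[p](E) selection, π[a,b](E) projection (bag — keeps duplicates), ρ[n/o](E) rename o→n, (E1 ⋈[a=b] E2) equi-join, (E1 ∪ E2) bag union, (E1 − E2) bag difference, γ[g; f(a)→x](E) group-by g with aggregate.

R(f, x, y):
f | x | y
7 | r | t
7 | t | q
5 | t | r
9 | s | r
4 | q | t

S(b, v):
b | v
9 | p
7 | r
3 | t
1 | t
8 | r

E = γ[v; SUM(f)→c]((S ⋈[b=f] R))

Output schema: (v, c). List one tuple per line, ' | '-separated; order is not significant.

Per-node cardinality:
  S → 5
  R → 5
  (S ⋈[b=f] R) → 3
  γ[v; SUM(f)→c]((S ⋈[b=f] R)) → 2

== RESULT ==
v | c
p | 9
r | 14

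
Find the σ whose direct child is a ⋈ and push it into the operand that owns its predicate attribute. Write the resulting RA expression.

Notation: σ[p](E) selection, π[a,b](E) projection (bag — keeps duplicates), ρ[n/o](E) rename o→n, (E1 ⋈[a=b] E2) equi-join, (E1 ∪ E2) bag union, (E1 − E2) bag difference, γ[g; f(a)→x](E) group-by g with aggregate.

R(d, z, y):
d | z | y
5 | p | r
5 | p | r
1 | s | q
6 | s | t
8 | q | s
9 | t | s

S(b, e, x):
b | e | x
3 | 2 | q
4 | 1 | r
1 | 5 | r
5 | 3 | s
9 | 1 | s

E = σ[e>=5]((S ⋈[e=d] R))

σ filters on e, owned by the left side.
E' = (σ[e>=5](S) ⋈[e=d] R)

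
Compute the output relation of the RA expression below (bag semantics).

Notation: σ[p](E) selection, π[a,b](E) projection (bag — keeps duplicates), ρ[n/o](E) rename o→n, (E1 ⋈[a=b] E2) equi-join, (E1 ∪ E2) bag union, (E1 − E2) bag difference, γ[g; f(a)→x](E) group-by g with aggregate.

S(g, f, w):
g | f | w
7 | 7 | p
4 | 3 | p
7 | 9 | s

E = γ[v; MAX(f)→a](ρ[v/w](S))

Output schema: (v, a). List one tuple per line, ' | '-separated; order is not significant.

Stepwise |·|:
  S → 3
  ρ[v/w](S) → 3
  γ[v; MAX(f)→a](ρ[v/w](S)) → 2

== RESULT ==
v | a
p | 7
s | 9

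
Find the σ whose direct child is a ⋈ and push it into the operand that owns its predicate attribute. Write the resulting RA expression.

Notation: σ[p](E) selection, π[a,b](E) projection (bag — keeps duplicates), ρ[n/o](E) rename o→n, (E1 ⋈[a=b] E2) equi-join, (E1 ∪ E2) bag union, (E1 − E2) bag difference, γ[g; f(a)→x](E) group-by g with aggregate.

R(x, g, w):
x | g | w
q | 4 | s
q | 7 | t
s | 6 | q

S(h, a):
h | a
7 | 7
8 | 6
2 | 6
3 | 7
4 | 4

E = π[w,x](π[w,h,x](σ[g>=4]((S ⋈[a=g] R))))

σ filters on g, owned by the right side.
E' = π[w,x](π[w,h,x]((S ⋈[a=g] σ[g>=4](R))))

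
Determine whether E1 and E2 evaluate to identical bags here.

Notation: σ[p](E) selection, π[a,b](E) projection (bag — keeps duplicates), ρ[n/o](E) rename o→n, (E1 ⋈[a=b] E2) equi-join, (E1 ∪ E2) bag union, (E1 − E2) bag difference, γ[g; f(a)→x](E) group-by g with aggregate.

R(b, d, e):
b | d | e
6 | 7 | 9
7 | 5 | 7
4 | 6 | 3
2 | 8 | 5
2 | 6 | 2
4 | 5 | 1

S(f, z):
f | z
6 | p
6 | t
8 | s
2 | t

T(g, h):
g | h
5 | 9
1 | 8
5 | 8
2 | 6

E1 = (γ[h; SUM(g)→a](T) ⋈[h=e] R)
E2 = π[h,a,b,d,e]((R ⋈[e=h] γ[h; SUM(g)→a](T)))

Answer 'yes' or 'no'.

E1 stepwise |·|:
  T → 4
  γ[h; SUM(g)→a](T) → 3
  R → 6
  (γ[h; SUM(g)→a](T) ⋈[h=e] R) → 1
E2 stepwise |·|:
  R → 6
  T → 4
  γ[h; SUM(g)→a](T) → 3
  (R ⋈[e=h] γ[h; SUM(g)→a](T)) → 1
  π[h,a,b,d,e]((R ⋈[e=h] γ[h; SUM(g)→a](T))) → 1

E1 and E2 produce the same multiset:
h | a | b | d | e
9 | 5 | 6 | 7 | 9

yes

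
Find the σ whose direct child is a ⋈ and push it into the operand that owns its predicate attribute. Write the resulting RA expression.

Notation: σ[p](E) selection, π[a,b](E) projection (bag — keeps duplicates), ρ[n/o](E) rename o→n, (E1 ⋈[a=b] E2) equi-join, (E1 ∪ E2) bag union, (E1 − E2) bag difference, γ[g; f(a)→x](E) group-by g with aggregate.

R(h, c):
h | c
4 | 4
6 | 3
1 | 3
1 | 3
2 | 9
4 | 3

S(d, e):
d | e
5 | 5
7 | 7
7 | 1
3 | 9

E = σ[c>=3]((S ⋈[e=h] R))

σ filters on c, owned by the right side.
E' = (S ⋈[e=h] σ[c>=3](R))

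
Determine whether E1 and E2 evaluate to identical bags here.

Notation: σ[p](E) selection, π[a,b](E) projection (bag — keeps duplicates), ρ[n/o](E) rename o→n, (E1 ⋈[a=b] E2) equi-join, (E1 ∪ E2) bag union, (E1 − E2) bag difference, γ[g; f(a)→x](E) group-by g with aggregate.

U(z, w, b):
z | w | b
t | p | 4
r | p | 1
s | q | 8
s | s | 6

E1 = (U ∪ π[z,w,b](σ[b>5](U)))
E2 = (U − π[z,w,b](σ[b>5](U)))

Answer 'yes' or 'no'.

E1 subexpression sizes:
  U → 4
  U → 4
  σ[b>5](U) → 2
  π[z,w,b](σ[b>5](U)) → 2
  (U ∪ π[z,w,b](σ[b>5](U))) → 6
E2 subexpression sizes:
  U → 4
  U → 4
  σ[b>5](U) → 2
  π[z,w,b](σ[b>5](U)) → 2
  (U − π[z,w,b](σ[b>5](U))) → 2

E1 result:
z | w | b
r | p | 1
s | q | 8
s | q | 8
s | s | 6
s | s | 6
t | p | 4
E2 result:
z | w | b
r | p | 1
t | p | 4
Witness: ('s', 's', 6) appears 2× in E1 but 0× in E2.

no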